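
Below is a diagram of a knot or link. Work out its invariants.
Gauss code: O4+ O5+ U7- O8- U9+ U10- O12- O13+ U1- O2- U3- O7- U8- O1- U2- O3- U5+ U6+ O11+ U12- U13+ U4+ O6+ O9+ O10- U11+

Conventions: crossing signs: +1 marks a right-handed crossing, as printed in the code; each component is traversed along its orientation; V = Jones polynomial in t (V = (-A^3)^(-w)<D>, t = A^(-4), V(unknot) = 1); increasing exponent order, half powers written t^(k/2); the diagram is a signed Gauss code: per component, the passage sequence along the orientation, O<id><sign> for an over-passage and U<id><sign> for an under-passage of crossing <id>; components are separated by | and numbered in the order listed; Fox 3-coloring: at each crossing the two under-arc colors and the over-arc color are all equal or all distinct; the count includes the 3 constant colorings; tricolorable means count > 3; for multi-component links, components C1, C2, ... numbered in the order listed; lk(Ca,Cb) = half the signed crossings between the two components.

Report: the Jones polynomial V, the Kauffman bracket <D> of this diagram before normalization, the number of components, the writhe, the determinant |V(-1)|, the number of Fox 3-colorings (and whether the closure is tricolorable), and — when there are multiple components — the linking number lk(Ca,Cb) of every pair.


V = -t^-6 + t^-5 - 2t^-4 + 3t^-3 - 2t^-2 + 3t^-1 - 1 + t - t^2
<D> = A^-11 - A^-7 + A^-3 - 3A + 2A^5 - 3A^9 + 2A^13 - A^17 + A^21 (w = -1)
1 component over 13 crossings, w = -1
9 Fox colorings among 3^13, |V(-1)| = 15: tricolorable
why: w = -1 (over 13 crossings) is diagram-only; (-A^3)^(1) removes it from V


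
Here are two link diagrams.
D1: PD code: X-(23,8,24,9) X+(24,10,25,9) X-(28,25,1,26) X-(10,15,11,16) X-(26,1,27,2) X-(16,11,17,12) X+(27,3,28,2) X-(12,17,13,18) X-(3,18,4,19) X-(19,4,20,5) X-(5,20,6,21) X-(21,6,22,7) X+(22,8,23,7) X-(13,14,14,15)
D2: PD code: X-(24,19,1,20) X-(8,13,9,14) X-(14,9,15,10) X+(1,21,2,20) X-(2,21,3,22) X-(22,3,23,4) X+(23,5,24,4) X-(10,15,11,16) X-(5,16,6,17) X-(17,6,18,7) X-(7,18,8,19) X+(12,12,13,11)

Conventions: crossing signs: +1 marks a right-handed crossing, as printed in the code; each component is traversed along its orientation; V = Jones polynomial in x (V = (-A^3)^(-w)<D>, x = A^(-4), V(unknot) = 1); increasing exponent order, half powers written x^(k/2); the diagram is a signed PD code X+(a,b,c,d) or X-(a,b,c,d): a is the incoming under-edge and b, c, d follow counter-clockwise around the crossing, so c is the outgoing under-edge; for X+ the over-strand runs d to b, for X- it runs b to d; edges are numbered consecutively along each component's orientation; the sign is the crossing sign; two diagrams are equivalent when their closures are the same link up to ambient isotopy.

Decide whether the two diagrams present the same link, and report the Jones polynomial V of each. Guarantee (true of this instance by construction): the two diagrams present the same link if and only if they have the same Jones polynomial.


equivalent: yes
V(D1) = x^-8 - 2x^-7 + x^-6 - 2x^-5 + 2x^-4 + x^-2  (w -8, c 14, <D> = A^-16 + 2A^-8 - 2A^-4 + 1 - 2A^4 + A^8)
V(D2) = x^-8 - 2x^-7 + x^-6 - 2x^-5 + 2x^-4 + x^-2  (w -6, c 12, <D> = A^-10 + 2A^-2 - 2A^2 + A^6 - 2A^10 + A^14)
why: all 2 diagrams share one V(x), hence one class


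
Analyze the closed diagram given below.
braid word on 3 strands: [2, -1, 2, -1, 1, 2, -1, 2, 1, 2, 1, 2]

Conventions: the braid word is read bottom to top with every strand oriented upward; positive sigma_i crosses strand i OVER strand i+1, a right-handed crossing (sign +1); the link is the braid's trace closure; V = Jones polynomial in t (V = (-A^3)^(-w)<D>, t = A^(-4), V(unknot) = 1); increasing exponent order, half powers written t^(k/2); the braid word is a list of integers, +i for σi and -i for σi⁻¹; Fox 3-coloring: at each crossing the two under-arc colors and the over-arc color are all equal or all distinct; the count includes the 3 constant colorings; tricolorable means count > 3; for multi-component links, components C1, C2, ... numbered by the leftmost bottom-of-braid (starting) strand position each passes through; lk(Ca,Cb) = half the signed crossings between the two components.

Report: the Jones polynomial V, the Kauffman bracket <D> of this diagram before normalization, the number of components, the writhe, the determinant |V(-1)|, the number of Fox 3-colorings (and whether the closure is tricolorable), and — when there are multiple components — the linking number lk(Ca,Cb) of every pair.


V = t^2 - t^3 + 3t^4 - 3t^5 + 3t^6 - 3t^7 + 2t^8 - t^9
<D> = -A^-18 + 2A^-14 - 3A^-10 + 3A^-6 - 3A^-2 + 3A^2 - A^6 + A^10 (w = +6)
1 component over 12 crossings, w = +6
3 Fox colorings among 3^12, |V(-1)| = 17: not tricolorable
why: det 17 = |V(-1)|; not divisible by 3, so not tricolorable


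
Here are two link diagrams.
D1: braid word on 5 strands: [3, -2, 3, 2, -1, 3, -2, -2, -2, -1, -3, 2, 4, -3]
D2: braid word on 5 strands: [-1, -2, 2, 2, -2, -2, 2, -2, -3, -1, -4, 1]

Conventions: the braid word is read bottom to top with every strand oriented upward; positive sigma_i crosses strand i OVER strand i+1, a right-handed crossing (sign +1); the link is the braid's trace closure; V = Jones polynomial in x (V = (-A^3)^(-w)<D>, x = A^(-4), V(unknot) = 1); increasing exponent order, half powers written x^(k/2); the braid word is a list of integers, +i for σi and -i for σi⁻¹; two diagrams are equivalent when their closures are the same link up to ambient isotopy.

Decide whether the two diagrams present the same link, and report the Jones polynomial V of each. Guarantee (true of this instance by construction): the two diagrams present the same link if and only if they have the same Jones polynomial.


same link: no
V(D1) = -x^-6 + x^-5 - x^-4 + 2x^-3 - x^-2 + x^-1  [14 crossings, <D> = A^-2 - A^2 + 2A^6 - A^10 + A^14 - A^18, w = -2]
V(D2) = 1  (w -4, c 12, <D> = A^-12)
note: V(x) takes 2 values over 2 diagrams, fixing the grouping


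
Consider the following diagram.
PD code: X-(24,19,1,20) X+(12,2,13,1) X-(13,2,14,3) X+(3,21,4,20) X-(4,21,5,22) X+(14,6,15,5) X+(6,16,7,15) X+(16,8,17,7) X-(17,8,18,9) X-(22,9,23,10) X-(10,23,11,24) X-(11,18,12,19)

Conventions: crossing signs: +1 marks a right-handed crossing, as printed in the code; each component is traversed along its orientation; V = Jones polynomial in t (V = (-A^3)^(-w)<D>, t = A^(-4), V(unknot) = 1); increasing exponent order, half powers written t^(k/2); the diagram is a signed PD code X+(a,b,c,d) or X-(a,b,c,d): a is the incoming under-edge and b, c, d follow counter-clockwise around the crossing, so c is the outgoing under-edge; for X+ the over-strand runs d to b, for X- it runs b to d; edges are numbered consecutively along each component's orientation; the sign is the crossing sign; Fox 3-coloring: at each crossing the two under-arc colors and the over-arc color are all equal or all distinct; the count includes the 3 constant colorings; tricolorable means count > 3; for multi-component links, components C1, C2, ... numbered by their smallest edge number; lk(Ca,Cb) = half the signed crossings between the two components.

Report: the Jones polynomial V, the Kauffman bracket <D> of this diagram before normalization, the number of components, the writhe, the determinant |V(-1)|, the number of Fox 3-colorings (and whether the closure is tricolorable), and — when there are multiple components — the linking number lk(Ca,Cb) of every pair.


Jones polynomial: V(t) = 1
<D> = A^-6; writhe -2
components 1, writhe -2 (12 crossings)
3-colorings: 3 of 3^12, det 1 — not tricolorable
note: |V(-1)| = 1: so not tricolorable, since 3 does not divide 1


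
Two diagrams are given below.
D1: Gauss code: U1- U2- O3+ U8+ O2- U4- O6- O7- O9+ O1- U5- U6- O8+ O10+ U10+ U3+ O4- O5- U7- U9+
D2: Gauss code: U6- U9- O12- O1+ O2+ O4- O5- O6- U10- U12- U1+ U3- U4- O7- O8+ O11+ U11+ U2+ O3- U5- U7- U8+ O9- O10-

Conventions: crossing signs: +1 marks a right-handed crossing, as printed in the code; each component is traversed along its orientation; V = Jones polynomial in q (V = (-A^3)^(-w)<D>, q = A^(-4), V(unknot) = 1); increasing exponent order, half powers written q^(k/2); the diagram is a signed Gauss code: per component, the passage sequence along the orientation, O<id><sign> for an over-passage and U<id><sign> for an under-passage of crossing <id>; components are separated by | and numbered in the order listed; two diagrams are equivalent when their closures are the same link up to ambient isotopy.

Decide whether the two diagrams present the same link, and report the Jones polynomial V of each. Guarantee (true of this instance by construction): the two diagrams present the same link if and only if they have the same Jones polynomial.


equivalent: no
D1 (bracket A^-10 - A^-6 + 2A^-2 - 2A^2 + 2A^6 - 2A^10 + A^14; 10 crossings at w = -2): V = q^-5 - 2q^-4 + 2q^-3 - 2q^-2 + 2q^-1 - 1 + q
D2 (bracket A^-8 + 1 - A^4; 12 crossings at w = -4): V = -q^-4 + q^-3 + q^-1
key observation: 2 values of V(q) split the 2 diagrams


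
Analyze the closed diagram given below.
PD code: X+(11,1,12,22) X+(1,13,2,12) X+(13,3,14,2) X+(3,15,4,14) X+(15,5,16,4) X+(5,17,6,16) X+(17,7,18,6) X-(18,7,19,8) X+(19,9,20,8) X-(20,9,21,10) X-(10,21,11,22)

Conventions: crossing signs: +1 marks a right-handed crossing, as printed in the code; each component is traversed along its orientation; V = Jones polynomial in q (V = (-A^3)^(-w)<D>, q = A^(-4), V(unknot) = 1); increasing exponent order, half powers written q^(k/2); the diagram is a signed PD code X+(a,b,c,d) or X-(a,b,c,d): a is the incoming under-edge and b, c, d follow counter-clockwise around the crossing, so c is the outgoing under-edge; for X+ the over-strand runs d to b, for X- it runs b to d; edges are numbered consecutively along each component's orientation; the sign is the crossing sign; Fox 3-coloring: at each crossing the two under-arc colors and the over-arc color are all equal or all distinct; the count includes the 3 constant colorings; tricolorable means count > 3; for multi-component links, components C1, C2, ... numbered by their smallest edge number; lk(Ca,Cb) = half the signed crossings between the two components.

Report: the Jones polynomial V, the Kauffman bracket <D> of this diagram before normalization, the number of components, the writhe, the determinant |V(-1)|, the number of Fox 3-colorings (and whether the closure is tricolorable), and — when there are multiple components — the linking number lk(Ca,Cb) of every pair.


Jones polynomial: V(q) = q^2 + q^4 - q^5 + q^6 - q^7
<D> = A^-13 - A^-9 + A^-5 - A^-1 - A^7; writhe +5
components 1, writhe +5 (11 crossings)
3-colorings: 3 of 3^11, det 5 — not tricolorable
note: w = +5 (over 11 crossings) is diagram-only; (-A^3)^(-5) removes it from V


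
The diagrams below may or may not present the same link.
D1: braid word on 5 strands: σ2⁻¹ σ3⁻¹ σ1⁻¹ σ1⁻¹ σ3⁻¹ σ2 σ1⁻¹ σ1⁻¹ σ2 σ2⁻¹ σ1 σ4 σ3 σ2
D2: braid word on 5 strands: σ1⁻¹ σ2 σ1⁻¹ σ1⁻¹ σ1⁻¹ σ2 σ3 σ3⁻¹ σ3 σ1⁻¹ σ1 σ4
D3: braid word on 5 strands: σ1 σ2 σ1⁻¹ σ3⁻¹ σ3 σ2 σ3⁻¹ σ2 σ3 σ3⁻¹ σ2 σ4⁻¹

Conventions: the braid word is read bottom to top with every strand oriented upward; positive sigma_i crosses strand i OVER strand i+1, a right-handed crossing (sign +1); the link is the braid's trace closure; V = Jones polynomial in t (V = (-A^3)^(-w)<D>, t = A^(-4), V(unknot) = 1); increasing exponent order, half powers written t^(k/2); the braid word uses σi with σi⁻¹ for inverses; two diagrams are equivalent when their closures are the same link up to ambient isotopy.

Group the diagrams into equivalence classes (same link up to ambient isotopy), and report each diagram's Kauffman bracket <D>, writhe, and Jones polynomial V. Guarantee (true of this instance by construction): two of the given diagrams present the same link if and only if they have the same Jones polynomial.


equivalence classes: {D1} | {D2} | {D3}
D1 (bracket A^-2 + A^6 - A^10; 14 crossings at w = -2): V = -t^-4 + t^-3 + t^-1
V(D2) = t^-5 - 2t^-4 + 2t^-3 - 2t^-2 + 2t^-1 - 1 + t  [12 crossings, <D> = A^-4 - 1 + 2A^4 - 2A^8 + 2A^12 - 2A^16 + A^20, w = 0]
V(D3) = t + t^3 - t^4  (w +2, c 12, <D> = -A^-10 + A^-6 + A^2)
observation: 3 values of V(t) split the 3 diagrams


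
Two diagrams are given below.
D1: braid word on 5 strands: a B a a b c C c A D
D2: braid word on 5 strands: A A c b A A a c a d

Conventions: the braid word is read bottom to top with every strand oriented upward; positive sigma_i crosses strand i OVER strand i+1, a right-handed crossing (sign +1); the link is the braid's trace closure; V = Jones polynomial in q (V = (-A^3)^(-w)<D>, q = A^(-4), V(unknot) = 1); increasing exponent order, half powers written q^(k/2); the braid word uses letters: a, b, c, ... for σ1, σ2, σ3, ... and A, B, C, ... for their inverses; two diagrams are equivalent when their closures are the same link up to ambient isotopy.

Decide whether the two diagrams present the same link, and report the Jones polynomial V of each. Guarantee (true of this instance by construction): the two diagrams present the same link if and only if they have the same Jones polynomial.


same link: no
V(D1) = 1 + q + q^2 + q^3  [10 crossings, <D> = A^-6 + A^-2 + A^2 + A^6, w = +2]
D2 (bracket A^-2 + 2A^6 + A^14; 10 crossings at w = +2): V = q^-2 + 2 + q^2
note: 2 values of V(q) split the 2 diagrams


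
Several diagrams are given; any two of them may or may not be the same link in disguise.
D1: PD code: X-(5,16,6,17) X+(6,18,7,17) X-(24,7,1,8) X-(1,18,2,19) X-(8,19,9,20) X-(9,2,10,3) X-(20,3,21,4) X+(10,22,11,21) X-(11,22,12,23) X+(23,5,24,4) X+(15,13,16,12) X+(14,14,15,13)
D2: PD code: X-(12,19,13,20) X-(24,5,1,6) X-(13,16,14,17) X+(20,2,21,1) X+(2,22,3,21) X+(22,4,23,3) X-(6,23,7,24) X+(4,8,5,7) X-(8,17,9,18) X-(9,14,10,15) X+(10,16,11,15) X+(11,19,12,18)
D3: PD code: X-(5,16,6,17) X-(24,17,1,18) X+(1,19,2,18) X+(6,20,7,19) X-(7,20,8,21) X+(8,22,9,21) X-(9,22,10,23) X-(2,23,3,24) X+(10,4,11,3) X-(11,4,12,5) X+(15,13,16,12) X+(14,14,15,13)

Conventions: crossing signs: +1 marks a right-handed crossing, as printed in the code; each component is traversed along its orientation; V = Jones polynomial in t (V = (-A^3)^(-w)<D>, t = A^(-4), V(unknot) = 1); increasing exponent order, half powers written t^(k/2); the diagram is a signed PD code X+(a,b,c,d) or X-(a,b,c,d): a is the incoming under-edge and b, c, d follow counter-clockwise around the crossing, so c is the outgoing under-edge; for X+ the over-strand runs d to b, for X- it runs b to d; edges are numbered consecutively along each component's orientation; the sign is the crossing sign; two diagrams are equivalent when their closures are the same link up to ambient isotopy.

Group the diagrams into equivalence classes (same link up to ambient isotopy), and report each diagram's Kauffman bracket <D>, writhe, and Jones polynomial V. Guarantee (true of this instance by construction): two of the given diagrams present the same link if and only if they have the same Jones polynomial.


grouping into links: {D1} | {D2} | {D3}
V(D1) = -t^-4 + t^-3 + t^-1  (w -2, c 12, <D> = A^-2 + A^6 - A^10)
V(D2) = t^-1 - 1 + 2t - 2t^2 + 2t^3 - 2t^4 + t^5  [12 crossings, <D> = A^-20 - 2A^-16 + 2A^-12 - 2A^-8 + 2A^-4 - 1 + A^4, w = 0]
D3 (bracket 1; 12 crossings at w = 0): V = 1
why: V(t) takes 3 values over 3 diagrams, fixing the grouping


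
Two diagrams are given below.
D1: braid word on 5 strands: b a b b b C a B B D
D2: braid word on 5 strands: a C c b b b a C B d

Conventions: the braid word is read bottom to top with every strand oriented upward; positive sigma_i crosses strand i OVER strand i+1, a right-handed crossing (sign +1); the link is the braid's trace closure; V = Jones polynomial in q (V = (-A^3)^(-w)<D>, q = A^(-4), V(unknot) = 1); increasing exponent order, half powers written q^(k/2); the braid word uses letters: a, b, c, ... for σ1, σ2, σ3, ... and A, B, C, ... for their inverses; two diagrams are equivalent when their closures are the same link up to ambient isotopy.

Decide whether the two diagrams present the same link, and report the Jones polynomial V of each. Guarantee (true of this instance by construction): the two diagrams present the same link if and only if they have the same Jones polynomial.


same link: yes
V(D1) = q - q^2 + 2q^3 - q^4 + q^5 - q^6  [10 crossings, <D> = -A^-18 + A^-14 - A^-10 + 2A^-6 - A^-2 + A^2, w = +2]
D2 (bracket -A^-12 + A^-8 - A^-4 + 2 - A^4 + A^8; 10 crossings at w = +4): V = q - q^2 + 2q^3 - q^4 + q^5 - q^6
note: one V(q) for all 2 diagrams — one class (guaranteed)


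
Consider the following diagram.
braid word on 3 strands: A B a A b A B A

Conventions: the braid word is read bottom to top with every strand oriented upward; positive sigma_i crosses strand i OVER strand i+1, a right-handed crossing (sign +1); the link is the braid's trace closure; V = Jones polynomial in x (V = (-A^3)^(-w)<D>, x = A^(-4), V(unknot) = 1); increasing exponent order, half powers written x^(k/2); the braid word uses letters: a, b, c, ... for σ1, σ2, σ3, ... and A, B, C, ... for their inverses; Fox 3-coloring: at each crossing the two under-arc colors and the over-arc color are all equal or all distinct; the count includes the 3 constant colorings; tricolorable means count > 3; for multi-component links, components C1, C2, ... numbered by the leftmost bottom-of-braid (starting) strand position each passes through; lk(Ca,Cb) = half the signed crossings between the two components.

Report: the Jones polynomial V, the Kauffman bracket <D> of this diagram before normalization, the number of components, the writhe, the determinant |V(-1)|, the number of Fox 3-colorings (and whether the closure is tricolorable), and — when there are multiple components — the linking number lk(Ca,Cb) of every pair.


Jones polynomial: V(x) = -x^-4 + x^-3 + x^-1
<D> = A^-8 + 1 - A^4; writhe -4
components 1, writhe -4 (8 crossings)
3-colorings: 9 of 3^8, det 3 — tricolorable
note: |V(-1)| = 3: so tricolorable, since 3 divides 3


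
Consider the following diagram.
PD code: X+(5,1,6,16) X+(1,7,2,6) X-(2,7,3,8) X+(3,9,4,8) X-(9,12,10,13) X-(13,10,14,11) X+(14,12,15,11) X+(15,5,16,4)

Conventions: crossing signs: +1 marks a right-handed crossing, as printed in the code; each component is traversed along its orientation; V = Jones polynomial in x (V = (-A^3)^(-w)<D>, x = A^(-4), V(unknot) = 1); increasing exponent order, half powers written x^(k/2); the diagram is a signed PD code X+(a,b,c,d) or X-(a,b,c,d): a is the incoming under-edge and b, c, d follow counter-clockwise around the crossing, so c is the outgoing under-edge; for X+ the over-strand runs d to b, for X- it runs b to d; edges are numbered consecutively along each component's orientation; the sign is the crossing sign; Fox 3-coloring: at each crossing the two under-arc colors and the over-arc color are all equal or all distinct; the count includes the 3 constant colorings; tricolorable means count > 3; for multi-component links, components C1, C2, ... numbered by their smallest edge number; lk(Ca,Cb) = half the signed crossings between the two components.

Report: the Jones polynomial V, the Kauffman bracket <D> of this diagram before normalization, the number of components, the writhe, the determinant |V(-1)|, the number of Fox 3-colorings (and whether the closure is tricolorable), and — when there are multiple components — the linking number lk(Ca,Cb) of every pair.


V(x) = x + x^3 - x^4
bracket: -A^-10 + A^-6 + A^2, w = +2
1 component, writhe +2, over 8 crossings
det 3, colorings 9 of 3^8 — tricolorable
observation: det 3 = |V(-1)|; divisible by 3, so tricolorable


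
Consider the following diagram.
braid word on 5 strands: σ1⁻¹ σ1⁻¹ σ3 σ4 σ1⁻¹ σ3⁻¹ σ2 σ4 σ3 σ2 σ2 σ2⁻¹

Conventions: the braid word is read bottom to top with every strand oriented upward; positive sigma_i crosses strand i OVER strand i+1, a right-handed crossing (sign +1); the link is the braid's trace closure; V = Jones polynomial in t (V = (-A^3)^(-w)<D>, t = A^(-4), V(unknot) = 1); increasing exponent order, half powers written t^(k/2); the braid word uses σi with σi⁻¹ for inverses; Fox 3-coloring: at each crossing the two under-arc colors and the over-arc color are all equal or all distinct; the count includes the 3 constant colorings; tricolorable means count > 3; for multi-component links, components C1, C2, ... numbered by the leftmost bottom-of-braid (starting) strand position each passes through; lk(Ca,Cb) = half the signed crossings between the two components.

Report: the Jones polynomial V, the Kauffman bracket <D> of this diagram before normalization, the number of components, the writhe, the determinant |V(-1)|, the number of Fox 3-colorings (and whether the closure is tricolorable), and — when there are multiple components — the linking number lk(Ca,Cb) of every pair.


V = -t^-3 + 2t^-2 - 3t^-1 + 4 - 3t + 4t^2 - 2t^3 + t^4 - t^5
<D> = -A^-14 + A^-10 - 2A^-6 + 4A^-2 - 3A^2 + 4A^6 - 3A^10 + 2A^14 - A^18 (w = +2)
1 component over 12 crossings, w = +2
9 Fox colorings among 3^12, |V(-1)| = 21: tricolorable
why: the word shrinks to σ1⁻¹ σ1⁻¹ σ3 σ4 σ1⁻¹ σ3⁻¹ σ2 σ4 σ3 σ2 after cancelling


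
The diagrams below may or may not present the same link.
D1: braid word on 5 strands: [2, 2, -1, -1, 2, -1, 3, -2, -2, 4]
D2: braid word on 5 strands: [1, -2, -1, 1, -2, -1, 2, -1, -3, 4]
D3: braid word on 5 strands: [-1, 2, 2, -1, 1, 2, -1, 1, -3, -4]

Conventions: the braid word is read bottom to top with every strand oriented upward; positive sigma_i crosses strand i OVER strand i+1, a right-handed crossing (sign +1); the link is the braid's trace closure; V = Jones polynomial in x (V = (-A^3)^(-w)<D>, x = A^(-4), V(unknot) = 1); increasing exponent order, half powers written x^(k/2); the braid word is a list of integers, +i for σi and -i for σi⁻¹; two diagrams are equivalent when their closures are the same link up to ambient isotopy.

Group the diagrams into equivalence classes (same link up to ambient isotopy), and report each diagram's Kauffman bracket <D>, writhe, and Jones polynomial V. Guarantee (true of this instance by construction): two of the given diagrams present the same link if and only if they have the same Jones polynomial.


classes: {D1} | {D2} | {D3}
V(D1) = -x^-4 + x^-3 + x^-1  [10 crossings, <D> = A^4 + A^12 - A^16, w = 0]
V(D2) = 1  (w -2, c 10, <D> = A^-6)
V(D3) = x + x^3 - x^4  [10 crossings, <D> = -A^-16 + A^-12 + A^-4, w = 0]
note: V(x) takes 3 values over 3 diagrams, fixing the grouping


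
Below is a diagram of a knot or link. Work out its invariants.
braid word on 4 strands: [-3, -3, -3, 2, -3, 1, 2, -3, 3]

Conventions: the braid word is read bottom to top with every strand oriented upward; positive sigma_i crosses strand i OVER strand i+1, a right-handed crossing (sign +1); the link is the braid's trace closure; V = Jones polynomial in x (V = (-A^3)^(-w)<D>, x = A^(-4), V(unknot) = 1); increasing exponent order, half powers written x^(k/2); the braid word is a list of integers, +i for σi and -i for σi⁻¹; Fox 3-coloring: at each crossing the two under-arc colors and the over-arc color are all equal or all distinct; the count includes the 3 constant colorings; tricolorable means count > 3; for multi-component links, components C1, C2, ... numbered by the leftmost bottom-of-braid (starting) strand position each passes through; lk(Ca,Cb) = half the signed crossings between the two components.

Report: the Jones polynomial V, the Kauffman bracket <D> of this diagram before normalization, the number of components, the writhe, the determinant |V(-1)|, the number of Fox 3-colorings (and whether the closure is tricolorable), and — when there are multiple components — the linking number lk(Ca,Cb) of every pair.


V(x) = x^-5 - 2x^-4 + 2x^-3 - 2x^-2 + 2x^-1 - 1 + x
bracket: -A^-7 + A^-3 - 2A + 2A^5 - 2A^9 + 2A^13 - A^17, w = -1
1 component, writhe -1, over 9 crossings
det 11, colorings 3 of 3^9 — not tricolorable
observation: det 11 = |V(-1)|; not divisible by 3, so not tricolorable


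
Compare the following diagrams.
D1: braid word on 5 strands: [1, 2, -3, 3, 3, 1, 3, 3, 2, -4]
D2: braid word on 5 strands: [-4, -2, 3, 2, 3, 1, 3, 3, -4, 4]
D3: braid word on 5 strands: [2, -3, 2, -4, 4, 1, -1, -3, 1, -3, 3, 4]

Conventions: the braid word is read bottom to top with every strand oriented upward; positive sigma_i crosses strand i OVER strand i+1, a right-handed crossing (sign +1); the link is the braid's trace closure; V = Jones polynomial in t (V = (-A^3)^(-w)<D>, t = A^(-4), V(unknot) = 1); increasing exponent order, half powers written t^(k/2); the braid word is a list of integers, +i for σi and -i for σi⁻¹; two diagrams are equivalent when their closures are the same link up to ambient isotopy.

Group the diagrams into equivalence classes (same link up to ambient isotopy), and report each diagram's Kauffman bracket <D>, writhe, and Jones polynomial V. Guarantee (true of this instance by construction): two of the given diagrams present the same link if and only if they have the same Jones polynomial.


grouping into links: {D1} | {D2} | {D3}
V(D1) = t^2 + 2t^4 - 2t^5 + t^6 - 2t^7 + t^8  (w +6, c 10, <D> = A^-14 - 2A^-10 + A^-6 - 2A^-2 + 2A^2 + A^10)
D2 (bracket -A^-4 + 1 + A^8; 10 crossings at w = +4): V = t + t^3 - t^4
V(D3) = t^-2 - t^-1 + 1 - t + t^2  [12 crossings, <D> = A^-2 - A^2 + A^6 - A^10 + A^14, w = +2]
why: 3 classes among 3 diagrams; unequal V(t) rules out equality


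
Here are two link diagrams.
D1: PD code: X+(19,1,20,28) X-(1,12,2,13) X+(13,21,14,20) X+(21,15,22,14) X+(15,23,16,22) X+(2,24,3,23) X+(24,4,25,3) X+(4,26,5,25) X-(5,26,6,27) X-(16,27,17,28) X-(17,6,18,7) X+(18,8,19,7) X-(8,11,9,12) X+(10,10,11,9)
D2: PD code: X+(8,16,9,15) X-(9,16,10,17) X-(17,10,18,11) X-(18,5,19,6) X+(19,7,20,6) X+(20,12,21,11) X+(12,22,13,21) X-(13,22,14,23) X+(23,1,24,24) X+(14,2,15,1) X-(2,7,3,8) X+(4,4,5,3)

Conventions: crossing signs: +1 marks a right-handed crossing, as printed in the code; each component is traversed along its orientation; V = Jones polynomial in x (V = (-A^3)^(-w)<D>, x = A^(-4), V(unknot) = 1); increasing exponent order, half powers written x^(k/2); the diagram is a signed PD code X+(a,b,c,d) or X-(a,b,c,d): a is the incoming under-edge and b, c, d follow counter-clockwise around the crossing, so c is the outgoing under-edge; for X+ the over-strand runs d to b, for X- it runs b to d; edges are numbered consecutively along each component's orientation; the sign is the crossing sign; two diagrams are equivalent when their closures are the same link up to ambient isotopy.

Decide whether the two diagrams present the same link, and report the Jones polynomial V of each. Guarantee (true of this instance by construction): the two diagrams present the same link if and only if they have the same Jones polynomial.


same link: no
V(D1) = x + x^3 - x^4  [14 crossings, <D> = -A^-4 + 1 + A^8, w = +4]
V(D2) = 1  (w +2, c 12, <D> = A^6)
note: 2 values of V(x) split the 2 diagrams


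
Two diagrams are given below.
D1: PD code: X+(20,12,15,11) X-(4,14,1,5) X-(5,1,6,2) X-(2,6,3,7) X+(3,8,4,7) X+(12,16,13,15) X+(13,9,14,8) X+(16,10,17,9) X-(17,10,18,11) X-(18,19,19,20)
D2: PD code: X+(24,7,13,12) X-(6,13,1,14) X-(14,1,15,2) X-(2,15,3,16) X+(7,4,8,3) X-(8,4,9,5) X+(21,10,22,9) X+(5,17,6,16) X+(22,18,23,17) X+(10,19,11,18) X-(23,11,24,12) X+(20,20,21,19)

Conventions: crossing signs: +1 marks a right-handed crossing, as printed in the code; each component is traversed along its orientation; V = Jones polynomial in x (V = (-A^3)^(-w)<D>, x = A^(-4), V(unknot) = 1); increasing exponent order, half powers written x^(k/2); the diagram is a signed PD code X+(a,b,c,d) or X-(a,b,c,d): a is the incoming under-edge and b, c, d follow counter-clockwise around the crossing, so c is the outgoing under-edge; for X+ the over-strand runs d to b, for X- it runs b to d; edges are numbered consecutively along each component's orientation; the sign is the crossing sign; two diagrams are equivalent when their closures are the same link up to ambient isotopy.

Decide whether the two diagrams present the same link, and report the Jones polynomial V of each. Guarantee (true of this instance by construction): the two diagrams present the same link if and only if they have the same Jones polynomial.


same link: yes
V(D1) = x^-2 + 2 + x^2  [10 crossings, <D> = A^-8 + 2 + A^8, w = 0]
V(D2) = x^-2 + 2 + x^2  (w +2, c 12, <D> = A^-2 + 2A^6 + A^14)
note: all 2 diagrams share one V(x), hence one class


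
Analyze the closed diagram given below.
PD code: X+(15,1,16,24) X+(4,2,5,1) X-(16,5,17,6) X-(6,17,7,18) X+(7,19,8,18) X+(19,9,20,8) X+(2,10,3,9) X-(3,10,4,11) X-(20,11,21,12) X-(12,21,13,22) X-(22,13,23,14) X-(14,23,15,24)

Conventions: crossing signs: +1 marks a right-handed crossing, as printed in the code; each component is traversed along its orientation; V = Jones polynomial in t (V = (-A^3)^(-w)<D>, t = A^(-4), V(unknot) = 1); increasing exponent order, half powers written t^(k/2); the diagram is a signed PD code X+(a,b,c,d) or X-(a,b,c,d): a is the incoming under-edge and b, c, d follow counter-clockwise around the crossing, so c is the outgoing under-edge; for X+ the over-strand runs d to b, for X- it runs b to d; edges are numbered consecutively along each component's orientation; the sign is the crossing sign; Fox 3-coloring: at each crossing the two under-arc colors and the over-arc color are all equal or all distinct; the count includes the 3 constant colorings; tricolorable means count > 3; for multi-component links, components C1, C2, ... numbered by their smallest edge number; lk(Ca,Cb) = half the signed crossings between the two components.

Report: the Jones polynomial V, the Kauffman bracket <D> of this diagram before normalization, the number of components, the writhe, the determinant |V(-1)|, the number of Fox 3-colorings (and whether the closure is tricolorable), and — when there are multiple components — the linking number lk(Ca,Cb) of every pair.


V = -t^-4 + t^-3 + t^-1
<D> = A^-2 + A^6 - A^10 (w = -2)
1 component over 12 crossings, w = -2
9 Fox colorings among 3^12, |V(-1)| = 3: tricolorable
why: |V(-1)| = 3: so tricolorable, since 3 divides 3


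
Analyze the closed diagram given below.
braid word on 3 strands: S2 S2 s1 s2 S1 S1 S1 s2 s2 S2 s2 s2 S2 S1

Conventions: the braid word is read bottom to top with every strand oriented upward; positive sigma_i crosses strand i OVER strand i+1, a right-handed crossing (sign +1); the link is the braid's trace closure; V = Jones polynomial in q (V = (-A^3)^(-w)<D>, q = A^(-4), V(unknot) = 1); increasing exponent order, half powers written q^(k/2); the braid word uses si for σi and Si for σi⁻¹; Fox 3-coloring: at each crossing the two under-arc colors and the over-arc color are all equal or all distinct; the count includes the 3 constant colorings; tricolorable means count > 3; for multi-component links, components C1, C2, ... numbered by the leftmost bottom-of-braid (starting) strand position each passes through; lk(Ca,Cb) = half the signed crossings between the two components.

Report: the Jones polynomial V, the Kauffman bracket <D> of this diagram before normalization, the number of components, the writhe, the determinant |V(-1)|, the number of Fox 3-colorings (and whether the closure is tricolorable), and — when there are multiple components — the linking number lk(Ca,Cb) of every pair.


Jones polynomial: V(q) = -q^-6 + q^-5 - 2q^-4 + 3q^-3 - 2q^-2 + 3q^-1 - 1 + q - q^2
<D> = -A^-14 + A^-10 - A^-6 + 3A^-2 - 2A^2 + 3A^6 - 2A^10 + A^14 - A^18; writhe -2
components 1, writhe -2 (14 crossings)
3-colorings: 9 of 3^14, det 15 — tricolorable
note: inverse pairs cancel, leaving σ2⁻¹ σ2⁻¹ σ1 σ2 σ1⁻¹ σ1⁻¹ σ1⁻¹ σ2 σ2 σ1⁻¹


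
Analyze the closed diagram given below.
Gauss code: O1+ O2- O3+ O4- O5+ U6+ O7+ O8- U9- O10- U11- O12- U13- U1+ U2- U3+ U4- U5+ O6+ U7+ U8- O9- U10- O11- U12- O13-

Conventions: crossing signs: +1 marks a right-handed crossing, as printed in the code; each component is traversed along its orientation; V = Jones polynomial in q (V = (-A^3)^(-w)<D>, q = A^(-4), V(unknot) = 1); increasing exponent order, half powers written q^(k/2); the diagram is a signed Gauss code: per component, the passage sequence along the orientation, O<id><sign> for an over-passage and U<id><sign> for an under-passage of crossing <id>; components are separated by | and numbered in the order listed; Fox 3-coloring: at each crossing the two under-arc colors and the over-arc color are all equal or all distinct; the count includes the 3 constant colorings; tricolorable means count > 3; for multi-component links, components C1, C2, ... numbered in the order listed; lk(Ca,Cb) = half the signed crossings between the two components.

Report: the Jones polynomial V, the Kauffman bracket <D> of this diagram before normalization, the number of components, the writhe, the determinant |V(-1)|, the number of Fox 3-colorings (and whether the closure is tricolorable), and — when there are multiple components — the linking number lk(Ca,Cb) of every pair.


V(q) = -q^-4 + q^-3 + q^-1
bracket: -A^-5 - A^3 + A^7, w = -3
1 component, writhe -3, over 13 crossings
det 3, colorings 9 of 3^13 — tricolorable
observation: w = -3 shifts under R1 moves; the (-A^3)^(3) factor cancels that in V


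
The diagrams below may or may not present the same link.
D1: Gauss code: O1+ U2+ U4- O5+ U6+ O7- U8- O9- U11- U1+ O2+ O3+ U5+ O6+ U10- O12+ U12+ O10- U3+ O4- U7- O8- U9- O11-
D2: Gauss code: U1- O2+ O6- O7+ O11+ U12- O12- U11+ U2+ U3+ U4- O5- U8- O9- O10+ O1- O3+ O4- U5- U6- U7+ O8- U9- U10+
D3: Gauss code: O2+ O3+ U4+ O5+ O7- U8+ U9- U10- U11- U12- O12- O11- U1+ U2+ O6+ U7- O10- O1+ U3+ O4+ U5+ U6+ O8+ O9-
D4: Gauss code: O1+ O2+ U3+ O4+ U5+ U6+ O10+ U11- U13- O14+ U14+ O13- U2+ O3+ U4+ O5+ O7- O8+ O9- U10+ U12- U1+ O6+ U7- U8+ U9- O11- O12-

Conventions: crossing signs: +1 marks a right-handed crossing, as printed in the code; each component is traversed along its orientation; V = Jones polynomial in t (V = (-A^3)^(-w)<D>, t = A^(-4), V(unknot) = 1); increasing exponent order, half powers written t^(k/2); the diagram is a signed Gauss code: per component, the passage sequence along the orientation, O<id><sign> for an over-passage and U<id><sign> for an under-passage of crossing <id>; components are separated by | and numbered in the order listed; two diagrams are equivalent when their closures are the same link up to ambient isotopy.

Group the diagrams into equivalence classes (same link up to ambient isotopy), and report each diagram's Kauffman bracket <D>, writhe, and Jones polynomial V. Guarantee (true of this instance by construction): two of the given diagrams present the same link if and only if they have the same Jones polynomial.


equivalence classes: {D1} | {D2} | {D3, D4}
D1 (bracket -A^-12 + 2A^-8 - 2A^-4 + 3 - 2A^4 + 2A^8 - A^12; 12 crossings at w = 0): V = -t^-3 + 2t^-2 - 2t^-1 + 3 - 2t + 2t^2 - t^3
V(D2) = -t^-4 + t^-3 + t^-1  [12 crossings, <D> = A^-2 + A^6 - A^10, w = -2]
V(D3) = t - t^2 + 2t^3 - t^4 + t^5 - t^6  [12 crossings, <D> = -A^-18 + A^-14 - A^-10 + 2A^-6 - A^-2 + A^2, w = +2]
D4 (bracket -A^-12 + A^-8 - A^-4 + 2 - A^4 + A^8; 14 crossings at w = +4): V = t - t^2 + 2t^3 - t^4 + t^5 - t^6
observation: V(t) takes 3 values over 4 diagrams, fixing the grouping


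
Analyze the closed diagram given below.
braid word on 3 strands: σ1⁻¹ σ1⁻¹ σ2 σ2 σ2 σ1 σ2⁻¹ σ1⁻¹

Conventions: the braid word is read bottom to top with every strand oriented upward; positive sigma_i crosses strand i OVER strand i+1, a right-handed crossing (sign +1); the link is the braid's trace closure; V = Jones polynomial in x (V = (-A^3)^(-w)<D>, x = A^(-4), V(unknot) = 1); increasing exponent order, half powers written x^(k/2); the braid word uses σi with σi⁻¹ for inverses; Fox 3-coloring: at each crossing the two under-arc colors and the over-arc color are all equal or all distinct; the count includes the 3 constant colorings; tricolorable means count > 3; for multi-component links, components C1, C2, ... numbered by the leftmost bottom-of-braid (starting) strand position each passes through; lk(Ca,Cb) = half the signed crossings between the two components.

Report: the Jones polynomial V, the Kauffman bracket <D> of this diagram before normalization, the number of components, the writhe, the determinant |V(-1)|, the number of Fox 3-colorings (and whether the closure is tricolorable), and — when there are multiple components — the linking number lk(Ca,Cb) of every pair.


V(x) = -x^-3 + 2x^-2 - 2x^-1 + 3 - 2x + 2x^2 - x^3
bracket: -A^-12 + 2A^-8 - 2A^-4 + 3 - 2A^4 + 2A^8 - A^12, w = 0
1 component, writhe 0, over 8 crossings
det 13, colorings 3 of 3^8 — not tricolorable
observation: the span of V is 6, forcing >= 6 crossings in any diagram


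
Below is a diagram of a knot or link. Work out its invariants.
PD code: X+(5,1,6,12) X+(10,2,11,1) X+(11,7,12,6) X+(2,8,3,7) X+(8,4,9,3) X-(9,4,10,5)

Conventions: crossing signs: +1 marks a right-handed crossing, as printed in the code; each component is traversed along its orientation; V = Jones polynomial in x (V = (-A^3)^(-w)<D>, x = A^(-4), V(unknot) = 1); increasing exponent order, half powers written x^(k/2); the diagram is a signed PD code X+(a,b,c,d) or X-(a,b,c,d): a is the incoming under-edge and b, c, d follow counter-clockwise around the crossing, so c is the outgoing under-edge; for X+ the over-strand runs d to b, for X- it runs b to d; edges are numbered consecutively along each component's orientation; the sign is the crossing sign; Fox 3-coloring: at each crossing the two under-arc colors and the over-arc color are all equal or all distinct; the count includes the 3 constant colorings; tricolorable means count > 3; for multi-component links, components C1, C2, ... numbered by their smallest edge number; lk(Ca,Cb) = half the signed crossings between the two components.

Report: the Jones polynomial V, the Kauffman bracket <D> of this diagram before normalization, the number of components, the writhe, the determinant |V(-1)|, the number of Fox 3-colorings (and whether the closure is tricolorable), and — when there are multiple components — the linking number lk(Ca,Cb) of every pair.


V(x) = x + x^3 - x^4
bracket: -A^-4 + 1 + A^8, w = +4
1 component, writhe +4, over 6 crossings
det 3, colorings 9 of 3^6 — tricolorable
observation: w = +4 shifts under R1 moves; the (-A^3)^(-4) factor cancels that in V


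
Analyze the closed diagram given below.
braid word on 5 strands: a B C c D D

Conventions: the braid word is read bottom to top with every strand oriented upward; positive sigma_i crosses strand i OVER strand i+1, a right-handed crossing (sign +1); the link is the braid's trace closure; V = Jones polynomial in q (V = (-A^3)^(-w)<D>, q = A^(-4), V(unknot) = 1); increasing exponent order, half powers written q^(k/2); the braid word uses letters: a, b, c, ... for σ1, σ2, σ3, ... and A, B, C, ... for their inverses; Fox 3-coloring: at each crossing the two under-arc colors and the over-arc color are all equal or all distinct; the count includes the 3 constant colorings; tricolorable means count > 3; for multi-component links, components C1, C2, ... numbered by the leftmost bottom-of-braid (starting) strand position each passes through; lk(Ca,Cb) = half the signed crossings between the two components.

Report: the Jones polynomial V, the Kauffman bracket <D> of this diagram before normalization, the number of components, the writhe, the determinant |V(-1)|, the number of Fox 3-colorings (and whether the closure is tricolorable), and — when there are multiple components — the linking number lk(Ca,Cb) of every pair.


V(q) = q^-3 + q^-2 + q^-1 + 1
bracket: A^-6 + A^-2 + A^2 + A^6, w = -2
3 components, writhe -2, over 6 crossings
lk(C1,C2) = 0
linking number lk(C1,C3) = 0
lk(C2,C3): -1
det 0, colorings 9 of 3^6 — tricolorable
observation: summing lk over 3 pairs gives -1


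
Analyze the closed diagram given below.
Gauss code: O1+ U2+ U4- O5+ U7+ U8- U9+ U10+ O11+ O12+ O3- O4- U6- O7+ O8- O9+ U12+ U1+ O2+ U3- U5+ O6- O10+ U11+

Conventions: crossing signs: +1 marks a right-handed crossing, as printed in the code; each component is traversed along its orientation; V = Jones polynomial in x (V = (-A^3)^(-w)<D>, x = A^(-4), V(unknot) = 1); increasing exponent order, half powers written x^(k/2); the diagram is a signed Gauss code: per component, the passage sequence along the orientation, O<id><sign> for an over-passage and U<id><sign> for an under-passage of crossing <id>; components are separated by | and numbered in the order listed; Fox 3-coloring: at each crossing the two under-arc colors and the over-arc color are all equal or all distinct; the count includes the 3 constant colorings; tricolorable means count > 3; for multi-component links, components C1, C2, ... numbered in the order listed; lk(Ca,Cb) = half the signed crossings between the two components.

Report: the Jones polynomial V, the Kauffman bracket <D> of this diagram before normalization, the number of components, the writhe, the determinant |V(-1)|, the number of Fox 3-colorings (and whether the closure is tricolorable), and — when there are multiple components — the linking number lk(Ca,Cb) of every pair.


V(x) = x + x^3 - x^4
bracket: -A^-4 + 1 + A^8, w = +4
1 component, writhe +4, over 12 crossings
det 3, colorings 9 of 3^12 — tricolorable
observation: det 3 = |V(-1)|; divisible by 3, so tricolorable
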